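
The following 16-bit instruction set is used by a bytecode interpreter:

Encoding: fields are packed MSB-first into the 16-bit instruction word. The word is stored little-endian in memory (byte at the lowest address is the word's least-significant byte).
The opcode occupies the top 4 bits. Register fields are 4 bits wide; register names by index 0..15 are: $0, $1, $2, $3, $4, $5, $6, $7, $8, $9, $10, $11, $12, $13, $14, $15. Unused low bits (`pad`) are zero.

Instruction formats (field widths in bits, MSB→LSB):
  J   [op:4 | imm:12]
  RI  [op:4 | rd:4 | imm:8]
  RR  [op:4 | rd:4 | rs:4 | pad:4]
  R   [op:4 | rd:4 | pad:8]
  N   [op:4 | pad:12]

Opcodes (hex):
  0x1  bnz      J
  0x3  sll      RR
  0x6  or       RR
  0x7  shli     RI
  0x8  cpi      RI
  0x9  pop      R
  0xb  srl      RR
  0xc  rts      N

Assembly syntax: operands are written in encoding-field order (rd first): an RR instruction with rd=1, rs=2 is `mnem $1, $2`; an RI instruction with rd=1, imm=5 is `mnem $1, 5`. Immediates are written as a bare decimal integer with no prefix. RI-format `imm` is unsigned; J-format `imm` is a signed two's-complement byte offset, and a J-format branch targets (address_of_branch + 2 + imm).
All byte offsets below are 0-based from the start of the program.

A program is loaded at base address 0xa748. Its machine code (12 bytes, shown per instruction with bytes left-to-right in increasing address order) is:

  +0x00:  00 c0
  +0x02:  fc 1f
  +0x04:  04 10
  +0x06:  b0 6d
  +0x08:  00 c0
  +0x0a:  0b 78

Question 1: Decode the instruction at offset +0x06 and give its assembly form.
off 0x06: read b0 6d as little → 0x6db0
  top 4b → 0x6 → or [RR]
  [11:8] rd=13 = $13
  [7:4] rs=11 = $11

or $13, $11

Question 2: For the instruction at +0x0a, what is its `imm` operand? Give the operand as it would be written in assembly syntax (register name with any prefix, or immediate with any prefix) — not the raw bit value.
+0x0a: 0b 78 ⇒ word 0x780b (little)
  op=0x780b>>12=0x7 ⇒ shli (RI)
  rd@[11:8]=0x8 ⇒ $8
  imm@[7:0]=0xb ⇒ 11

11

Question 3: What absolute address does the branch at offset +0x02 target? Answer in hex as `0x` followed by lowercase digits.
off 0x02: read fc 1f as little → 0x1ffc
  opcode bits[15:12]=0x1: bnz/J
  imm@[11:0]=0xffc (s12→-4) ⇒ -4
  target = base 0xa748 + off 0x02 + 2 + imm -4 = 0xa748

0xa748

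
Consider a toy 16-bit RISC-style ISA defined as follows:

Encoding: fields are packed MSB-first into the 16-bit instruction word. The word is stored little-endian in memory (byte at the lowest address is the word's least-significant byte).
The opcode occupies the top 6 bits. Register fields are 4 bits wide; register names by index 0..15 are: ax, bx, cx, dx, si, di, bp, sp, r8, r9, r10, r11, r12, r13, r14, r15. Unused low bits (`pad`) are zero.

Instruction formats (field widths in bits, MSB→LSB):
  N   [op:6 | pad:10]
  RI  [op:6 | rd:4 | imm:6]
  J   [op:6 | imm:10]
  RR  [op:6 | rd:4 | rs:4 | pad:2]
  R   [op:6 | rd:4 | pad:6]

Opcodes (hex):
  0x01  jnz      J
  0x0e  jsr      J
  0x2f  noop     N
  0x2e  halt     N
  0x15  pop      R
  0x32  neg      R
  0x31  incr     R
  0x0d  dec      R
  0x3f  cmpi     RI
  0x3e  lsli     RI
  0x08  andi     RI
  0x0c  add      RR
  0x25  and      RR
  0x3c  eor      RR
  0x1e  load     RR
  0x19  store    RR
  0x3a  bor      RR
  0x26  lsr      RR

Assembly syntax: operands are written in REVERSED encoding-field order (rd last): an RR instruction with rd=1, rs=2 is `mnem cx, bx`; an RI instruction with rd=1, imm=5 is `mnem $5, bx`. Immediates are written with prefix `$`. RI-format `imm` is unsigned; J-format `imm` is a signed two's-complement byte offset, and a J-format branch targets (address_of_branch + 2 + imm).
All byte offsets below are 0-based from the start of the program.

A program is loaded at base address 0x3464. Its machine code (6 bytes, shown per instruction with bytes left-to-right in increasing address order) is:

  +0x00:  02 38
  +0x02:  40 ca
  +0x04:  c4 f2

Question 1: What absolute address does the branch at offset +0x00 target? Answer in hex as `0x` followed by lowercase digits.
@+00  little-endian(02 38) = 0x3802
  top 6b → 0xe → jsr [J]
  [9:0] imm=2 = $2
  target = base 0x3464 + off 0x00 + 2 + imm 2 = 0x3468

0x3468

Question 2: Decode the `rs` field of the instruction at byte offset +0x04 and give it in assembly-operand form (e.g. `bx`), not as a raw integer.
bx

+0x04: c4 f2 ⇒ word 0xf2c4 (little)
  op=0xf2c4>>10=0x3c ⇒ eor (RR)
  rd: (w>>6)&0xf=0xb → r11
  rs: (w>>2)&0xf=0x1 → bx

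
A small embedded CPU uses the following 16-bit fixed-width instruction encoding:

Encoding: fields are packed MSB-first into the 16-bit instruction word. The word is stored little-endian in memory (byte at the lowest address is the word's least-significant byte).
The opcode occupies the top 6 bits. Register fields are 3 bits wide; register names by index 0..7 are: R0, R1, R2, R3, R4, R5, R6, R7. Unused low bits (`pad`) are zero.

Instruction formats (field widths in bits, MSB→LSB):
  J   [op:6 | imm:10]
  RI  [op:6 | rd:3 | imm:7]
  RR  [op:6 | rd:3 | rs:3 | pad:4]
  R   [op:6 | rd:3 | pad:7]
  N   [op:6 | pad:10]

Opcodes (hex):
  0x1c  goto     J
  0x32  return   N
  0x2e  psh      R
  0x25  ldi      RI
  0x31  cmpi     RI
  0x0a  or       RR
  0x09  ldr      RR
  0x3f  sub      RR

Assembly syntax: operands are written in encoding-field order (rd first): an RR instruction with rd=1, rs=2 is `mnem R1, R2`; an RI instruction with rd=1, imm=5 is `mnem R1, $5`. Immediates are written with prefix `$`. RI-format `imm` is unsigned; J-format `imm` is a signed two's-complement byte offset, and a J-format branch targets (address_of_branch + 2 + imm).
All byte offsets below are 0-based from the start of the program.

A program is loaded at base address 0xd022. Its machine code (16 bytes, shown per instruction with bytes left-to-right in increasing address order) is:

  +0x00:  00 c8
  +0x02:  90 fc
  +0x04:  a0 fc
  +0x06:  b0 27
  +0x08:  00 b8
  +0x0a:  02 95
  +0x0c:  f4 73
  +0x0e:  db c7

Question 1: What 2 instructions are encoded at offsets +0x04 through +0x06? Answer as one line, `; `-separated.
sub R1, R2; ldr R7, R3

+0x04: a0 fc ⇒ word 0xfca0 (little)
  op=0xfca0>>10=0x3f ⇒ sub (RR)
  [9:7] rd=1 = R1
  [6:4] rs=2 = R2
+0x06: b0 27 ⇒ word 0x27b0 (little)
  op=0x27b0>>10=0x9 ⇒ ldr (RR)
  [9:7] rd=7 = R7
  [6:4] rs=3 = R3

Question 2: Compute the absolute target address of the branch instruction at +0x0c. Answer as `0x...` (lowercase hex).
@+0c  little-endian(f4 73) = 0x73f4
  top 6b → 0x1c → goto [J]
  imm: (w>>0)&0x3ff=0x3f4 (s10→-12) → $-12
  target = base 0xd022 + off 0x0c + 2 + imm -12 = 0xd024

0xd024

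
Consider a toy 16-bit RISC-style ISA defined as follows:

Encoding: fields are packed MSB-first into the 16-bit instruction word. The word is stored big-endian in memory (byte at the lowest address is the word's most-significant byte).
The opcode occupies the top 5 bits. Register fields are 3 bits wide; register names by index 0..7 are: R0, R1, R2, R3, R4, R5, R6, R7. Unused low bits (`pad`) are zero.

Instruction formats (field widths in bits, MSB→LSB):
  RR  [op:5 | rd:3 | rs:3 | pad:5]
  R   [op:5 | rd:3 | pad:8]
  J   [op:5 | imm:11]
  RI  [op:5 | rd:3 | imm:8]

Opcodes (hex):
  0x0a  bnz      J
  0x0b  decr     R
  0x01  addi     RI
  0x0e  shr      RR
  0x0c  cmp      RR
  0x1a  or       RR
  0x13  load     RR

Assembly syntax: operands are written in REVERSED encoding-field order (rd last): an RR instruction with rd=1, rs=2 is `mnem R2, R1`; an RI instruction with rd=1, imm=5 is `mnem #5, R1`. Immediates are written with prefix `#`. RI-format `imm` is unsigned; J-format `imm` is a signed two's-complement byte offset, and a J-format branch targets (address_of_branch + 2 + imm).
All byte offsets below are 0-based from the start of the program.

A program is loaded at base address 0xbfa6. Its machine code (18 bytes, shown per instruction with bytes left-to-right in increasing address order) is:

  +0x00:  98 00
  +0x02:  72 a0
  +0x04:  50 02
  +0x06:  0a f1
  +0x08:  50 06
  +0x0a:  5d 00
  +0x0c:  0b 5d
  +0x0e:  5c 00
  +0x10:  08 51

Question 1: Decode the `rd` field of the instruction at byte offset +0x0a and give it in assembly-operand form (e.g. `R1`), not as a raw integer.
R5

+0x0a: 5d 00 ⇒ word 0x5d00 (big)
  op=0x5d00>>11=0xb ⇒ decr (R)
  [10:8] rd=5 = R5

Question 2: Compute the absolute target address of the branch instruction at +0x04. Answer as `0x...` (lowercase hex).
@+04  big-endian(50 02) = 0x5002
  op=0x5002>>11=0xa ⇒ bnz (J)
  [10:0] imm=2 = #2
  target = base 0xbfa6 + off 0x04 + 2 + imm 2 = 0xbfae

0xbfae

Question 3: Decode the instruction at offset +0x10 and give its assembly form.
off 0x10: read 08 51 as big → 0x0851
  opcode bits[15:11]=0x1: addi/RI
  rd: (w>>8)&0x7=0x0 → R0
  imm: (w>>0)&0xff=0x51 → #81

addi #81, R0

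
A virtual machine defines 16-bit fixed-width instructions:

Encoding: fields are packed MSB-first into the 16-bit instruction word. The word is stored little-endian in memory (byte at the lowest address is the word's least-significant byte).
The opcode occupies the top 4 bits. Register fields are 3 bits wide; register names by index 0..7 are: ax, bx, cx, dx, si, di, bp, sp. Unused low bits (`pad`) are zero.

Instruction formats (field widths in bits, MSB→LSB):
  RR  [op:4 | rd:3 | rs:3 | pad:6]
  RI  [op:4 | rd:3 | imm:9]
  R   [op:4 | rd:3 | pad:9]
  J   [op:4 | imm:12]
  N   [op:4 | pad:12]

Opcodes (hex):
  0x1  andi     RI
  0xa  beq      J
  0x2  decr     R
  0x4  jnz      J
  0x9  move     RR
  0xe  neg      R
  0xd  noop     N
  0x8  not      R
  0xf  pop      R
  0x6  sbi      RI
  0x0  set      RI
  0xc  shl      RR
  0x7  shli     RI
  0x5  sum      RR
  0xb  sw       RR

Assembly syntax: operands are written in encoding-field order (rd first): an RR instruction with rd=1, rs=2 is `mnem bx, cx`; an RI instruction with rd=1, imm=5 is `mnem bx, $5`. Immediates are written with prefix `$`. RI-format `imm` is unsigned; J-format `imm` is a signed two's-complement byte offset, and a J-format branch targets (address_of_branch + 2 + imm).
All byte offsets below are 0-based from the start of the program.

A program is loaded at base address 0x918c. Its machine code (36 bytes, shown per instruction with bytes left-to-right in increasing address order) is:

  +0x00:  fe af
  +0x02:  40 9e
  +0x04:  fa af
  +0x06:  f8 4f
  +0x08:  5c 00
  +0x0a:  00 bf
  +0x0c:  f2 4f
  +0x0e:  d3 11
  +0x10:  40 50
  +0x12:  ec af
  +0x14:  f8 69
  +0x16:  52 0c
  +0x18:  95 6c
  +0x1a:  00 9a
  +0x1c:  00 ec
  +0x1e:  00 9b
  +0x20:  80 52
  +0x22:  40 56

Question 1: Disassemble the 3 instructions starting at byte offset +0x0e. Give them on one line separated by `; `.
andi ax, $467; sum ax, bx; beq $-20

off 0x0e: read d3 11 as little → 0x11d3
  top 4b → 0x1 → andi [RI]
  rd@[11:9]=0x0 ⇒ ax
  imm@[8:0]=0x1d3 ⇒ $467
off 0x10: read 40 50 as little → 0x5040
  top 4b → 0x5 → sum [RR]
  rd@[11:9]=0x0 ⇒ ax
  rs@[8:6]=0x1 ⇒ bx
off 0x12: read ec af as little → 0xafec
  top 4b → 0xa → beq [J]
  imm@[11:0]=0xfec (s12→-20) ⇒ $-20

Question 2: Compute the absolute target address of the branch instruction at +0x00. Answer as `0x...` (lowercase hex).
0x918c

+0x00: fe af ⇒ word 0xaffe (little)
  top 4b → 0xa → beq [J]
  imm@[11:0]=0xffe (s12→-2) ⇒ $-2
  target = base 0x918c + off 0x00 + 2 + imm -2 = 0x918c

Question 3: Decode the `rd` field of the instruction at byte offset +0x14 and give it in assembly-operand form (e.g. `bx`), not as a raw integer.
off 0x14: read f8 69 as little → 0x69f8
  opcode bits[15:12]=0x6: sbi/RI
  [11:9] rd=4 = si
  [8:0] imm=504 = $504

si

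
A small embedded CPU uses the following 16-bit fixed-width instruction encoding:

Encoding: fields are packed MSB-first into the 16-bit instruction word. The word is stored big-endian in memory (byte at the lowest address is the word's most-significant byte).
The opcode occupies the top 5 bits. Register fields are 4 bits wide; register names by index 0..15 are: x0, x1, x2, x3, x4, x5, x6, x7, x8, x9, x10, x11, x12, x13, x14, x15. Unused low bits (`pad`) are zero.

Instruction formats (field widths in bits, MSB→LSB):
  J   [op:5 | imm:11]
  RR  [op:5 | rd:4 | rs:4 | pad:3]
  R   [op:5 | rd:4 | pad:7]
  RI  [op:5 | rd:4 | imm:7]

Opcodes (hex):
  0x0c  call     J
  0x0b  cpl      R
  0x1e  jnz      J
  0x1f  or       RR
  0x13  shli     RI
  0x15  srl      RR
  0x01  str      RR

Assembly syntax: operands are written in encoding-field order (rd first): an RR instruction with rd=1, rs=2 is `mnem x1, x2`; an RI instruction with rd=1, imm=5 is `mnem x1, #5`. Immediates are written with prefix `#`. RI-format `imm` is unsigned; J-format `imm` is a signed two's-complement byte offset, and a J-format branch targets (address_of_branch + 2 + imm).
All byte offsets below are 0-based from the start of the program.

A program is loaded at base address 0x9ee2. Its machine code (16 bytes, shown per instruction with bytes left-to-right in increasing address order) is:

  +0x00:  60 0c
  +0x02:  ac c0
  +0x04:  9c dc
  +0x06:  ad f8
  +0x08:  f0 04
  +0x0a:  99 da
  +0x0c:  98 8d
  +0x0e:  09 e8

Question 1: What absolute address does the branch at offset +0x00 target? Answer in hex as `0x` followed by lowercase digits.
0x9ef0

+0x00: 60 0c ⇒ word 0x600c (big)
  top 5b → 0xc → call [J]
  imm: (w>>0)&0x7ff=0xc → #12
  target = base 0x9ee2 + off 0x00 + 2 + imm 12 = 0x9ef0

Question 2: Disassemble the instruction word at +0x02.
[02] ac c0 → 0xacc0
  op=0xacc0>>11=0x15 ⇒ srl (RR)
  rd: (w>>7)&0xf=0x9 → x9
  rs: (w>>3)&0xf=0x8 → x8

srl x9, x8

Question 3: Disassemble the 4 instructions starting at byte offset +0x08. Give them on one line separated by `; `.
jnz #4; shli x3, #90; shli x1, #13; str x3, x13

@+08  big-endian(f0 04) = 0xf004
  top 5b → 0x1e → jnz [J]
  [10:0] imm=4 = #4
@+0a  big-endian(99 da) = 0x99da
  top 5b → 0x13 → shli [RI]
  [10:7] rd=3 = x3
  [6:0] imm=90 = #90
@+0c  big-endian(98 8d) = 0x988d
  top 5b → 0x13 → shli [RI]
  [10:7] rd=1 = x1
  [6:0] imm=13 = #13
@+0e  big-endian(09 e8) = 0x09e8
  top 5b → 0x1 → str [RR]
  [10:7] rd=3 = x3
  [6:3] rs=13 = x13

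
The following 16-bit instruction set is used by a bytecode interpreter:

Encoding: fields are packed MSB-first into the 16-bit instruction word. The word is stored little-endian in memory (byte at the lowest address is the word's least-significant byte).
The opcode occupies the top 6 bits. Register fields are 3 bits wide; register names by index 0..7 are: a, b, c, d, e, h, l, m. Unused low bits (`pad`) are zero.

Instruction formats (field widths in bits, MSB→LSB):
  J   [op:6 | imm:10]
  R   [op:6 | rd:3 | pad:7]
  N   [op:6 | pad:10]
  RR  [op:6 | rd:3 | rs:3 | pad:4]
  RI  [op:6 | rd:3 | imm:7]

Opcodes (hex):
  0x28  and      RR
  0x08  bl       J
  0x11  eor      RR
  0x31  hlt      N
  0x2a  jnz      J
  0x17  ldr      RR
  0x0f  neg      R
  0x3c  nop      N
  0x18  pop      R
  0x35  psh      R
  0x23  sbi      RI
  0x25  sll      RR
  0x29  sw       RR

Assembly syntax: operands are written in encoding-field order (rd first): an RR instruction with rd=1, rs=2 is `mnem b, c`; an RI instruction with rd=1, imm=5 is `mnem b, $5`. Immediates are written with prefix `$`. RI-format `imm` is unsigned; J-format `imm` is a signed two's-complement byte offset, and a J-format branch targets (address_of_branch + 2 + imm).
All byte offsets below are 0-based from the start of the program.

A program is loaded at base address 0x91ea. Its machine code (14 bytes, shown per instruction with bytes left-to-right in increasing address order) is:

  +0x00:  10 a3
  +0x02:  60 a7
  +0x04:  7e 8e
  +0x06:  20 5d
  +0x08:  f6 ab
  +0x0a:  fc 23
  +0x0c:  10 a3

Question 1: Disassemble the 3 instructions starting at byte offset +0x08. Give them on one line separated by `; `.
jnz $-10; bl $-4; and l, b

[08] f6 ab → 0xabf6
  op=0xabf6>>10=0x2a ⇒ jnz (J)
  imm@[9:0]=0x3f6 (s10→-10) ⇒ $-10
[0a] fc 23 → 0x23fc
  op=0x23fc>>10=0x8 ⇒ bl (J)
  imm@[9:0]=0x3fc (s10→-4) ⇒ $-4
[0c] 10 a3 → 0xa310
  op=0xa310>>10=0x28 ⇒ and (RR)
  rd@[9:7]=0x6 ⇒ l
  rs@[6:4]=0x1 ⇒ b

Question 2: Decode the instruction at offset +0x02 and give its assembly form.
sw l, l

+0x02: 60 a7 ⇒ word 0xa760 (little)
  top 6b → 0x29 → sw [RR]
  rd@[9:7]=0x6 ⇒ l
  rs@[6:4]=0x6 ⇒ l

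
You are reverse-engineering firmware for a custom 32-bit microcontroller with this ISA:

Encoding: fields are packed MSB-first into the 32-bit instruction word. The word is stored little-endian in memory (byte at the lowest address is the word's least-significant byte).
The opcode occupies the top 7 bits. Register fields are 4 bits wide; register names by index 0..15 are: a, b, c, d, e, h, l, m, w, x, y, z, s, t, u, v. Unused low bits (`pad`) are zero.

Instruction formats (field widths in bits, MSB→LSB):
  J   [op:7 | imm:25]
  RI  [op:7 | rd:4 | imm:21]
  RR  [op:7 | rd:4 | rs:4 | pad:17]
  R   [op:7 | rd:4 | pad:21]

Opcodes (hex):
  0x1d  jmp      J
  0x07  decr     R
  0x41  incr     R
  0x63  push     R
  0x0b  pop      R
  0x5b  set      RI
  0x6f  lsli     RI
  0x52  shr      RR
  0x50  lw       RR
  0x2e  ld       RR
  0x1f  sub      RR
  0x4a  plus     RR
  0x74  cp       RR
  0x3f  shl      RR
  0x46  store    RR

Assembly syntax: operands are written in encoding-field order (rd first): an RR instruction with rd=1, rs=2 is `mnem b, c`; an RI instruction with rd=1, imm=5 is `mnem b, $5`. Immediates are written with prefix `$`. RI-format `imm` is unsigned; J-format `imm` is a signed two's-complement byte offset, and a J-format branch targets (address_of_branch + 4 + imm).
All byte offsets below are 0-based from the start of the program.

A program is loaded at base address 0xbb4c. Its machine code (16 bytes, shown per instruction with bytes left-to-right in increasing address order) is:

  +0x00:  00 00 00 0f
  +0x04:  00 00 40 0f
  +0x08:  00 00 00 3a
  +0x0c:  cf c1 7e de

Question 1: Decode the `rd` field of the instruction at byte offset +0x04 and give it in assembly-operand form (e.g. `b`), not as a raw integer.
y

off 0x04: read 00 00 40 0f as little → 0x0f400000
  op=0x0f400000>>25=0x7 ⇒ decr (R)
  rd: (w>>21)&0xf=0xa → y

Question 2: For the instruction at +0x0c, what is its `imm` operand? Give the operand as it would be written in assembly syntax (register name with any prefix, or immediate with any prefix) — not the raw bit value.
$2015695

off 0x0c: read cf c1 7e de as little → 0xde7ec1cf
  opcode bits[31:25]=0x6f: lsli/RI
  [24:21] rd=3 = d
  [20:0] imm=2015695 = $2015695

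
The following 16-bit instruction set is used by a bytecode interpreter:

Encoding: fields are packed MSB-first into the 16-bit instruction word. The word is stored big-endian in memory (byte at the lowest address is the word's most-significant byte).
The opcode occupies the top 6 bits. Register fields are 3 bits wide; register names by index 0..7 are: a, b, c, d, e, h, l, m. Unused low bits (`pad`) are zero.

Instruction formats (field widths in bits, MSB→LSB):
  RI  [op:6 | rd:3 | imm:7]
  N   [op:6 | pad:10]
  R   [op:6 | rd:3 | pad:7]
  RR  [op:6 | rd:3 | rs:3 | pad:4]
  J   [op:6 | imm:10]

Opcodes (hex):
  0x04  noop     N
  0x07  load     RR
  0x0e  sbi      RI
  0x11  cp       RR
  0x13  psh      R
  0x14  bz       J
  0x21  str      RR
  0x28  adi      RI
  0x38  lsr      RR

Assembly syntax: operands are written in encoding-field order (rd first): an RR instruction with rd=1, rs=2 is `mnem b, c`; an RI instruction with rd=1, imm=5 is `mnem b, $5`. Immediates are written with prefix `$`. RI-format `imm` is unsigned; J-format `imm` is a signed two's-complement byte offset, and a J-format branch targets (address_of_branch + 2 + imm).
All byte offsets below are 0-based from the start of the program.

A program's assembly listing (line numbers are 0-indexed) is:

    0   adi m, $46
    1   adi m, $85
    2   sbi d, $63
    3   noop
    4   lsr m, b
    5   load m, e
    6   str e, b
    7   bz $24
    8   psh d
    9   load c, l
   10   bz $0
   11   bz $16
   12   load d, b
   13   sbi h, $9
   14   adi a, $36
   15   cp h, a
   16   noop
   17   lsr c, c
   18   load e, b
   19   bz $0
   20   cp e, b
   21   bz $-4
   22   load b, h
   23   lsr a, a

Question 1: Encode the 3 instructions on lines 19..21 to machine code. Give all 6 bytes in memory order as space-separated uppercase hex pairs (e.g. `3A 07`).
50 00 46 10 53 FC

19. bz fields op=0x14:6|imm=0:10 → word 5000h → 50 00
20. cp fields op=0x11:6|rd=4:3|rs=1:3|pad=0:4 → word 4610h → 46 10
21. bz fields op=0x14:6|imm=-4:10 → word 53fch → 53 fc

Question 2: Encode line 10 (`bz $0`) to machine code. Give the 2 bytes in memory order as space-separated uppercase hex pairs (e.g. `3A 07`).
50 00

line 10 (bz): pack op=0x14:6|imm=0:10 = 0x5000; big→ 50 00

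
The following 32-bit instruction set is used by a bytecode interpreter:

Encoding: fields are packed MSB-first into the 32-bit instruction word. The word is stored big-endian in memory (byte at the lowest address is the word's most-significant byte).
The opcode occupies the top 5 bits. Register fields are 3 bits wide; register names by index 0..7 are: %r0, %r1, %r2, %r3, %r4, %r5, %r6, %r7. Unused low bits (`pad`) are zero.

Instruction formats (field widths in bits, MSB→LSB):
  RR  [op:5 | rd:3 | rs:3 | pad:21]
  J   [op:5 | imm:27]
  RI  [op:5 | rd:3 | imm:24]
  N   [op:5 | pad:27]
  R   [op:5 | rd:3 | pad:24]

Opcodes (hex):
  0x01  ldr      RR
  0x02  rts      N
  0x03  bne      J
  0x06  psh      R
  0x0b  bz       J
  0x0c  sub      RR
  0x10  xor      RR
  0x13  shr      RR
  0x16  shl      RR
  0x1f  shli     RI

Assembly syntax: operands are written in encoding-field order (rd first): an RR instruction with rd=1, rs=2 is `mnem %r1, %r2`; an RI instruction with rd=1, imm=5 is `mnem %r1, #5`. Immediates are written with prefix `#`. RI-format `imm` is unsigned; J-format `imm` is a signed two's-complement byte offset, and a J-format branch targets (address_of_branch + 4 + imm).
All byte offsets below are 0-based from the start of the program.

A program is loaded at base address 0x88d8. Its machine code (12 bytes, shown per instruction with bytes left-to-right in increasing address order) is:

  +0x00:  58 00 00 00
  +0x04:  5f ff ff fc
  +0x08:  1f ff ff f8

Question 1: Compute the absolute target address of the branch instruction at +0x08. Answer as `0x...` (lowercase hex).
0x88dc

+0x08: 1f ff ff f8 ⇒ word 0x1ffffff8 (big)
  opcode bits[31:27]=0x3: bne/J
  [26:0] imm=134217720 (s27→-8) = #-8
  target = base 0x88d8 + off 0x08 + 4 + imm -8 = 0x88dc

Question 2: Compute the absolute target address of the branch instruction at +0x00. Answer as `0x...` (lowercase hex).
+0x00: 58 00 00 00 ⇒ word 0x58000000 (big)
  opcode bits[31:27]=0xb: bz/J
  [26:0] imm=0 = #0
  target = base 0x88d8 + off 0x00 + 4 + imm 0 = 0x88dc

0x88dc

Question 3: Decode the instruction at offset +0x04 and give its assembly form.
off 0x04: read 5f ff ff fc as big → 0x5ffffffc
  opcode bits[31:27]=0xb: bz/J
  imm: (w>>0)&0x7ffffff=0x7fffffc (s27→-4) → #-4

bz #-4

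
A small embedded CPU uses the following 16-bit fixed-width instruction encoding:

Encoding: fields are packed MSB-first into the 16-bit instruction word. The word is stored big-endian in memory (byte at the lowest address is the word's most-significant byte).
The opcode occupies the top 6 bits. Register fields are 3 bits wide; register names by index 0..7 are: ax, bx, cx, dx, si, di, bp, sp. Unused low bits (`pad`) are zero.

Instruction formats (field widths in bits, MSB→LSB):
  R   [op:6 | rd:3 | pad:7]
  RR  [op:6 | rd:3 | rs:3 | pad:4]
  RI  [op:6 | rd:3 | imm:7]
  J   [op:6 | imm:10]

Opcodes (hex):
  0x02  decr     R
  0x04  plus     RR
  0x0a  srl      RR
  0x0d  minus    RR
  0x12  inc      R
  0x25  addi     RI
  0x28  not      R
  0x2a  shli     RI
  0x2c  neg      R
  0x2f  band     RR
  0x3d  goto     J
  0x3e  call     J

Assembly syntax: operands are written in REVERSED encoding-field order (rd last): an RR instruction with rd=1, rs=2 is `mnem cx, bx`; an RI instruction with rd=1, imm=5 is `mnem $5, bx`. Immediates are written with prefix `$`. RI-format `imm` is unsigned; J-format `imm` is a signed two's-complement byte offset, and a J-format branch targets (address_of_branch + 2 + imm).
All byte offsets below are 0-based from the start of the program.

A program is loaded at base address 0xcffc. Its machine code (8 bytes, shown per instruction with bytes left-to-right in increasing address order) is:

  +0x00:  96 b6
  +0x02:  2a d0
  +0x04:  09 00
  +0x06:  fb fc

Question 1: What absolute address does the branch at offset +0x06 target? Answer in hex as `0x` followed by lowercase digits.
+0x06: fb fc ⇒ word 0xfbfc (big)
  top 6b → 0x3e → call [J]
  imm: (w>>0)&0x3ff=0x3fc (s10→-4) → $-4
  target = base 0xcffc + off 0x06 + 2 + imm -4 = 0xd000

0xd000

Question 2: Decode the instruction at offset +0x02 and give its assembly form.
srl di, di

[02] 2a d0 → 0x2ad0
  opcode bits[15:10]=0xa: srl/RR
  rd: (w>>7)&0x7=0x5 → di
  rs: (w>>4)&0x7=0x5 → di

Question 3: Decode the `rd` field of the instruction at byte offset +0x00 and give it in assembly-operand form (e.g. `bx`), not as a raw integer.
off 0x00: read 96 b6 as big → 0x96b6
  opcode bits[15:10]=0x25: addi/RI
  rd: (w>>7)&0x7=0x5 → di
  imm: (w>>0)&0x7f=0x36 → $54

di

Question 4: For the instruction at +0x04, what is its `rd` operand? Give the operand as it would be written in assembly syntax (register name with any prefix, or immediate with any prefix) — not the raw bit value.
[04] 09 00 → 0x0900
  op=0x0900>>10=0x2 ⇒ decr (R)
  rd: (w>>7)&0x7=0x2 → cx

cx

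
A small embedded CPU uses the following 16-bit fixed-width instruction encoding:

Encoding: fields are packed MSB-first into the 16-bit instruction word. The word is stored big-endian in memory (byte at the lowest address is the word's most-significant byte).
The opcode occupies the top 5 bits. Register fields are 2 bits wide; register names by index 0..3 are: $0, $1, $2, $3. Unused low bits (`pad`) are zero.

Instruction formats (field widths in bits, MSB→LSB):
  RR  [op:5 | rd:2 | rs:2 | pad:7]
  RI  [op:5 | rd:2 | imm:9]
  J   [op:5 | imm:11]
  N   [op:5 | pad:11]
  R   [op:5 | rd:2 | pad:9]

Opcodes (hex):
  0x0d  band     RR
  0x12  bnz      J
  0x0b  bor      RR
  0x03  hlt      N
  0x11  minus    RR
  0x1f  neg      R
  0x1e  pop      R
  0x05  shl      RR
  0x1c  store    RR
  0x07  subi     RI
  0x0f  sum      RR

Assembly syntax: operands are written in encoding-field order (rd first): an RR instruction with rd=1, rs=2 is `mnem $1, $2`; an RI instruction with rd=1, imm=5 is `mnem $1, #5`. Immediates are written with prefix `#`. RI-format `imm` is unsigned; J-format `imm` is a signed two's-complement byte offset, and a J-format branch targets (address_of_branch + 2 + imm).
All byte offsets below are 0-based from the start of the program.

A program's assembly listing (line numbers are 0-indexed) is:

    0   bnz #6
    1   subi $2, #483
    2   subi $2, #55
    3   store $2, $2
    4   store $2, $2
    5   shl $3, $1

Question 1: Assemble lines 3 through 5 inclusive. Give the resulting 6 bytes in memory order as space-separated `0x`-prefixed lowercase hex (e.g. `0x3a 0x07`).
line 3 (store): pack op=0x1c:5|rd=2:2|rs=2:2|pad=0:7 = 0xe500; big→ e5 00
line 4 (store): pack op=0x1c:5|rd=2:2|rs=2:2|pad=0:7 = 0xe500; big→ e5 00
line 5 (shl): pack op=0x5:5|rd=3:2|rs=1:2|pad=0:7 = 0x2e80; big→ 2e 80

0xe5 0x00 0xe5 0x00 0x2e 0x80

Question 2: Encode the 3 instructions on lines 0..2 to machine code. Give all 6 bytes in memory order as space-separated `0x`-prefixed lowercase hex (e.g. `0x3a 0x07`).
line 0 (bnz): pack op=0x12:5|imm=6:11 = 0x9006; big→ 90 06
line 1 (subi): pack op=0x7:5|rd=2:2|imm=483:9 = 0x3de3; big→ 3d e3
line 2 (subi): pack op=0x7:5|rd=2:2|imm=55:9 = 0x3c37; big→ 3c 37

0x90 0x06 0x3d 0xe3 0x3c 0x37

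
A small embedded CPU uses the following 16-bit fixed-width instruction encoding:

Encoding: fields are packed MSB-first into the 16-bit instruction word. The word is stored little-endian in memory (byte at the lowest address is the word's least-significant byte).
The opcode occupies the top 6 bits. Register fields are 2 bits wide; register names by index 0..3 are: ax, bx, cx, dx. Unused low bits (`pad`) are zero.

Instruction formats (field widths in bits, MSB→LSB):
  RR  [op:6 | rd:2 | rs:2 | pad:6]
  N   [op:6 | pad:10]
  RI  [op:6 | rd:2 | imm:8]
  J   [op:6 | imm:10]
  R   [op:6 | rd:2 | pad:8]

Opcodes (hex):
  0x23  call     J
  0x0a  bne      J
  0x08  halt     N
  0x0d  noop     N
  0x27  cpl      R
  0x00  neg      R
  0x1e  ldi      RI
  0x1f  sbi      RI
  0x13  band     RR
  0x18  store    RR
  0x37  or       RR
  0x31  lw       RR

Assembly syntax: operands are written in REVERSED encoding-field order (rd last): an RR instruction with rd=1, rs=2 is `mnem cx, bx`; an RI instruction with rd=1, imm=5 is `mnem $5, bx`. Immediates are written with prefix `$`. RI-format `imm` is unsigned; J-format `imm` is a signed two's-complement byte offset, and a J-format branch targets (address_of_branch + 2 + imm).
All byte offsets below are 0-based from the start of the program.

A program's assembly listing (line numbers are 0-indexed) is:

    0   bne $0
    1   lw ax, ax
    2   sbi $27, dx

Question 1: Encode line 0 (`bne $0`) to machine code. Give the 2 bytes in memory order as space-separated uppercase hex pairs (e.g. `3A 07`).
L0: bne op=0xa:6|imm=0:10 ⇒ 0x2800 ⇒ little 00 28

00 28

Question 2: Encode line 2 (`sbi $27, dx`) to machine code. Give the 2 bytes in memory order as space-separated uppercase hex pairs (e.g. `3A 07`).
1B 7F

line 2 (sbi): pack op=0x1f:6|rd=3:2|imm=27:8 = 0x7f1b; little→ 1b 7f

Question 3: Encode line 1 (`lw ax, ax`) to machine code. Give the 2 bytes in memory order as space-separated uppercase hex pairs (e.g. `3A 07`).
00 C4

L1: lw op=0x31:6|rd=0:2|rs=0:2|pad=0:6 ⇒ 0xc400 ⇒ little 00 c4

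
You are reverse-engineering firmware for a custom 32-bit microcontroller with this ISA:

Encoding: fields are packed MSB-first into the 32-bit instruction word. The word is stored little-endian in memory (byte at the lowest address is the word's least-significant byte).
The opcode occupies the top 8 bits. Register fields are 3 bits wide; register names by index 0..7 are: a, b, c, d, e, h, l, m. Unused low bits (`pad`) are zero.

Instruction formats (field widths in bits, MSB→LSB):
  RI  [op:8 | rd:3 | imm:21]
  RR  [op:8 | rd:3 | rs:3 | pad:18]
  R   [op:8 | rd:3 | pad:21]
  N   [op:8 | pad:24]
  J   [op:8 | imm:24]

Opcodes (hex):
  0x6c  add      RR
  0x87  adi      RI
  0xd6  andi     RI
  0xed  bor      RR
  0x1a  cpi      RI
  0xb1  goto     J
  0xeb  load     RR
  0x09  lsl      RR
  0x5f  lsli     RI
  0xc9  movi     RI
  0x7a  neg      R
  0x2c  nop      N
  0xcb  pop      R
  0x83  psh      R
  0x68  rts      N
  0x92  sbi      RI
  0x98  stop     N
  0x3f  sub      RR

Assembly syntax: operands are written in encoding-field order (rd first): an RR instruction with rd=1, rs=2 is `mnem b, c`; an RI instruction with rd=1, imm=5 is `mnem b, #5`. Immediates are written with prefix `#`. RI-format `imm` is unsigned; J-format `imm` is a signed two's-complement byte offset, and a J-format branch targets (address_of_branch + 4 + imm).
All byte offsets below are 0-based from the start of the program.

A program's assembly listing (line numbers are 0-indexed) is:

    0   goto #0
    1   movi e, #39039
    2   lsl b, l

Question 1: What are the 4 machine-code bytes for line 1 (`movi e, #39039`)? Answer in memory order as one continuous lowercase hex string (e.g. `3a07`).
7f9880c9

1. movi fields op=0xc9:8|rd=4:3|imm=39039:21 → word c980987fh → 7f 98 80 c9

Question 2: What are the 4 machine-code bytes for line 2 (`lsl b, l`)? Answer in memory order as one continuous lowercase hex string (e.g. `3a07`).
00003809

line 2 (lsl): pack op=0x9:8|rd=1:3|rs=6:3|pad=0:18 = 0x09380000; little→ 00 00 38 09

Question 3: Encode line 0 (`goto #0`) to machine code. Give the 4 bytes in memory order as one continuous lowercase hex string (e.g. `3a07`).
line 0 (goto): pack op=0xb1:8|imm=0:24 = 0xb1000000; little→ 00 00 00 b1

000000b1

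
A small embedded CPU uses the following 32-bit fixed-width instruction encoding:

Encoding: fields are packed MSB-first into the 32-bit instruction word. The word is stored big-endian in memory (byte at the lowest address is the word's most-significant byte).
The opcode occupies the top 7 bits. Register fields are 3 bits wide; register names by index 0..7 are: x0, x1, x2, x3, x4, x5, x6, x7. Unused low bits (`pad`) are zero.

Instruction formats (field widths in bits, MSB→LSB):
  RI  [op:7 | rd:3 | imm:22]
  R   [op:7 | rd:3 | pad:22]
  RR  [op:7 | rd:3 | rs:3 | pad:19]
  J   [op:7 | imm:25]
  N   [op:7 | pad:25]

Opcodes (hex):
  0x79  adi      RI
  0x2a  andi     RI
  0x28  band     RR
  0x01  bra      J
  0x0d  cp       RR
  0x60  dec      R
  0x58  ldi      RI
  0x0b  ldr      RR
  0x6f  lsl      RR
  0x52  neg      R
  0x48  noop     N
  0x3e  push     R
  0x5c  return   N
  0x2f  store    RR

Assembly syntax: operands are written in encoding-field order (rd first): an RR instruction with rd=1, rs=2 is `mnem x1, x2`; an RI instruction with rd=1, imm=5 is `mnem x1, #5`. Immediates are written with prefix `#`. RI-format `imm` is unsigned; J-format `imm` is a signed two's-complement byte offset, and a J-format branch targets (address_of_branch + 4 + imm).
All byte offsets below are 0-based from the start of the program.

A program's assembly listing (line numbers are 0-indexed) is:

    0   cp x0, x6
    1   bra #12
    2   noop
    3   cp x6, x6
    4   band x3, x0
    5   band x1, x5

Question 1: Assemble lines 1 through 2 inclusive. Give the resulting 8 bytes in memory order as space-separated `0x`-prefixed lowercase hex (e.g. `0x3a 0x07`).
0x02 0x00 0x00 0x0c 0x90 0x00 0x00 0x00

L1: bra op=0x1:7|imm=12:25 ⇒ 0x0200000c ⇒ big 02 00 00 0c
L2: noop op=0x48:7|pad=0:25 ⇒ 0x90000000 ⇒ big 90 00 00 00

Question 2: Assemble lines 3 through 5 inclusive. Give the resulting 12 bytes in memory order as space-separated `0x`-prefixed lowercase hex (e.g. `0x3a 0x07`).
3. cp fields op=0xd:7|rd=6:3|rs=6:3|pad=0:19 → word 1bb00000h → 1b b0 00 00
4. band fields op=0x28:7|rd=3:3|rs=0:3|pad=0:19 → word 50c00000h → 50 c0 00 00
5. band fields op=0x28:7|rd=1:3|rs=5:3|pad=0:19 → word 50680000h → 50 68 00 00

0x1b 0xb0 0x00 0x00 0x50 0xc0 0x00 0x00 0x50 0x68 0x00 0x00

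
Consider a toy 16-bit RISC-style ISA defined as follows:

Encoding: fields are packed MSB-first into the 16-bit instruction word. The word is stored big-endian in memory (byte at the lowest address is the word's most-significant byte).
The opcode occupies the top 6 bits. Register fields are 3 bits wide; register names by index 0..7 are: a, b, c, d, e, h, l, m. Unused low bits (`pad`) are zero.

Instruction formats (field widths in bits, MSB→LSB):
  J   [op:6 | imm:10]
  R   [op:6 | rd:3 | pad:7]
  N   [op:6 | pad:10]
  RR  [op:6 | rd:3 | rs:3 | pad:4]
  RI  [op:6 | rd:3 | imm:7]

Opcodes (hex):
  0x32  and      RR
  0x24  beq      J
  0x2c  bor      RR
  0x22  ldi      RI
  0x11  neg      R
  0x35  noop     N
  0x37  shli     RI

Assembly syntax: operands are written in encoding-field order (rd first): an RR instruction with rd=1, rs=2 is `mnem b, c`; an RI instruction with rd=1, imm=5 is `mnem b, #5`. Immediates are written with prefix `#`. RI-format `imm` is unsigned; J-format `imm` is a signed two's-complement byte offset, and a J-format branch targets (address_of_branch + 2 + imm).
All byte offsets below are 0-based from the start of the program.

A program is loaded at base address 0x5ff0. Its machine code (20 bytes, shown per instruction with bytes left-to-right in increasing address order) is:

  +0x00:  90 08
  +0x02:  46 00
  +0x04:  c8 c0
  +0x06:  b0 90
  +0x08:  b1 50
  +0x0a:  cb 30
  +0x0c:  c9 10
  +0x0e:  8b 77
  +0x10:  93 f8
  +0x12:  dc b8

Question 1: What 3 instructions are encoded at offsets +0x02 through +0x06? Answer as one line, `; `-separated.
off 0x02: read 46 00 as big → 0x4600
  top 6b → 0x11 → neg [R]
  rd@[9:7]=0x4 ⇒ e
off 0x04: read c8 c0 as big → 0xc8c0
  top 6b → 0x32 → and [RR]
  rd@[9:7]=0x1 ⇒ b
  rs@[6:4]=0x4 ⇒ e
off 0x06: read b0 90 as big → 0xb090
  top 6b → 0x2c → bor [RR]
  rd@[9:7]=0x1 ⇒ b
  rs@[6:4]=0x1 ⇒ b

neg e; and b, e; bor b, b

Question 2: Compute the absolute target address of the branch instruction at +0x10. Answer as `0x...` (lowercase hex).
[10] 93 f8 → 0x93f8
  top 6b → 0x24 → beq [J]
  imm@[9:0]=0x3f8 (s10→-8) ⇒ #-8
  target = base 0x5ff0 + off 0x10 + 2 + imm -8 = 0x5ffa

0x5ffa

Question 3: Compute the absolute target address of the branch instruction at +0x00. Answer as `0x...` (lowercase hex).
0x5ffa

off 0x00: read 90 08 as big → 0x9008
  top 6b → 0x24 → beq [J]
  imm@[9:0]=0x8 ⇒ #8
  target = base 0x5ff0 + off 0x00 + 2 + imm 8 = 0x5ffa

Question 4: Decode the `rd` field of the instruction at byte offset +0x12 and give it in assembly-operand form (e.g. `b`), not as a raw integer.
b

+0x12: dc b8 ⇒ word 0xdcb8 (big)
  op=0xdcb8>>10=0x37 ⇒ shli (RI)
  [9:7] rd=1 = b
  [6:0] imm=56 = #56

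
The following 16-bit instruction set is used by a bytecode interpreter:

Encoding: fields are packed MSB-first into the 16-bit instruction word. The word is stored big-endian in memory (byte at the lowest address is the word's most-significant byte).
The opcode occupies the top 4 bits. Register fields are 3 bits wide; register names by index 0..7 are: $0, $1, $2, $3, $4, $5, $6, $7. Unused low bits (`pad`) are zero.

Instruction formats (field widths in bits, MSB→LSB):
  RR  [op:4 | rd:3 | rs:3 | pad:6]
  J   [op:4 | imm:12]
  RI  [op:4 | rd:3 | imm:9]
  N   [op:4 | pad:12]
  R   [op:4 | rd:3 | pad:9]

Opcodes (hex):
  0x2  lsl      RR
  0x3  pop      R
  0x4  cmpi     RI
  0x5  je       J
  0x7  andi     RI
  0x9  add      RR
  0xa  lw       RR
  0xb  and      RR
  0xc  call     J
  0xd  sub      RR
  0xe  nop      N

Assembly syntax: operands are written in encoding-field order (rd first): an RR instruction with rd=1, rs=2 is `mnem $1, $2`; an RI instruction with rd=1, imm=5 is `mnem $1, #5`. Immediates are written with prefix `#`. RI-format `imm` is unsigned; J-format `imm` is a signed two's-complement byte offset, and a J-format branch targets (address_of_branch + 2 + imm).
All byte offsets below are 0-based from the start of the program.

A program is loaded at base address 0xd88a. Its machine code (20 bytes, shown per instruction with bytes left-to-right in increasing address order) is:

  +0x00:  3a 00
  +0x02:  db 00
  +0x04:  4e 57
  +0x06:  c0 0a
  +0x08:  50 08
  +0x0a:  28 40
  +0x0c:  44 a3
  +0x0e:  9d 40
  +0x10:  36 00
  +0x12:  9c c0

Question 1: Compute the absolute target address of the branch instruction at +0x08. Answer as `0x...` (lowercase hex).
0xd89c

[08] 50 08 → 0x5008
  top 4b → 0x5 → je [J]
  imm: (w>>0)&0xfff=0x8 → #8
  target = base 0xd88a + off 0x08 + 2 + imm 8 = 0xd89c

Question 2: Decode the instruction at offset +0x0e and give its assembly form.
@+0e  big-endian(9d 40) = 0x9d40
  top 4b → 0x9 → add [RR]
  [11:9] rd=6 = $6
  [8:6] rs=5 = $5

add $6, $5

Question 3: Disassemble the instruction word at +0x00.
pop $5

[00] 3a 00 → 0x3a00
  op=0x3a00>>12=0x3 ⇒ pop (R)
  rd@[11:9]=0x5 ⇒ $5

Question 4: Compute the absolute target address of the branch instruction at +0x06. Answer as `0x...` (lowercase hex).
0xd89c

off 0x06: read c0 0a as big → 0xc00a
  top 4b → 0xc → call [J]
  imm@[11:0]=0xa ⇒ #10
  target = base 0xd88a + off 0x06 + 2 + imm 10 = 0xd89c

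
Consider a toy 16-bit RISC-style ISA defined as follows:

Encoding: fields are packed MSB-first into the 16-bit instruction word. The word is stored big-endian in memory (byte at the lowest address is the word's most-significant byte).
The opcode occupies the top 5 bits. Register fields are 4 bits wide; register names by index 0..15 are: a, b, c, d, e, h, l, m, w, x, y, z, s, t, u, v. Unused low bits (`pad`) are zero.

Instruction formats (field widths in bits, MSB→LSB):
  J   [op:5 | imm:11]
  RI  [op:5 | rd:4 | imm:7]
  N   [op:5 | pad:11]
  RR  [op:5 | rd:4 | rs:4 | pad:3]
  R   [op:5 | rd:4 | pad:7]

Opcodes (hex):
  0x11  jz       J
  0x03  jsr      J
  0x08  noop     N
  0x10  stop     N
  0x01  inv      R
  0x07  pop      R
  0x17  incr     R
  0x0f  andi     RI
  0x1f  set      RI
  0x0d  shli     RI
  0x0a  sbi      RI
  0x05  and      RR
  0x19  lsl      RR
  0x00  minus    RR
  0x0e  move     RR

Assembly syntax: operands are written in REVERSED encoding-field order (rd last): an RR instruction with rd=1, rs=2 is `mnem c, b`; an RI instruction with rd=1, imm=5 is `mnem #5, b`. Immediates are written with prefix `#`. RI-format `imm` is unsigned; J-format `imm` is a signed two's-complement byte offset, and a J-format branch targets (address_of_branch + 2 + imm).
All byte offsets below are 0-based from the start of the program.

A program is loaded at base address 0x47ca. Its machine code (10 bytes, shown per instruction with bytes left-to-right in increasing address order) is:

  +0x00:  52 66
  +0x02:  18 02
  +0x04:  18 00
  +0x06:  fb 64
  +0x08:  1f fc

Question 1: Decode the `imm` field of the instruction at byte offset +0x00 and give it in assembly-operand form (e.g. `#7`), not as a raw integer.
#102

[00] 52 66 → 0x5266
  op=0x5266>>11=0xa ⇒ sbi (RI)
  rd@[10:7]=0x4 ⇒ e
  imm@[6:0]=0x66 ⇒ #102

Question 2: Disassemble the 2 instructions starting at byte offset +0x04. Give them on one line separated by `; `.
jsr #0; set #100, l

[04] 18 00 → 0x1800
  opcode bits[15:11]=0x3: jsr/J
  imm: (w>>0)&0x7ff=0x0 → #0
[06] fb 64 → 0xfb64
  opcode bits[15:11]=0x1f: set/RI
  rd: (w>>7)&0xf=0x6 → l
  imm: (w>>0)&0x7f=0x64 → #100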